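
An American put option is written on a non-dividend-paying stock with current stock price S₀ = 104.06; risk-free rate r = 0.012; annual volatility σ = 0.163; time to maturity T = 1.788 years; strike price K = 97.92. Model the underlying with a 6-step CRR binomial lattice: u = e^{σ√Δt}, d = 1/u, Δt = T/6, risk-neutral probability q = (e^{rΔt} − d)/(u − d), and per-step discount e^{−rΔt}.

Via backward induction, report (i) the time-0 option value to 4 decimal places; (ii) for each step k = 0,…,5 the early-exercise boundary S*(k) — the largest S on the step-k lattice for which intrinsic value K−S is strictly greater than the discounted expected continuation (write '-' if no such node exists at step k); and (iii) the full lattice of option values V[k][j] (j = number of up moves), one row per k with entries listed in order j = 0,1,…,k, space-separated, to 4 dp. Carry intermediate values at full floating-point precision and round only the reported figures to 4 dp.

price = 5.5058
boundary = - - - - 72.8968 79.6806
tree:
5.5058
8.5362 2.4891
12.7952 4.3023 0.6783
18.3801 7.2545 1.3558 0.0000
25.0232 11.8126 2.7097 0.0000 0.0000
31.2294 18.2394 5.4158 0.0000 0.0000 0.0000
36.9072 25.0232 10.8244 0.0000 0.0000 0.0000 0.0000

Δt=0.29800  u=1.09306  d=0.91486  q=0.49787  discount=0.99643
step 6 (expiry): payoffs max(K−S,0) = 36.9072 25.0232 10.8244 0.0000 0.0000 0.0000 0.0000
step 5: (k=5,j=0): S=66.6906, (K−S)⁺=31.2294, hold=30.8798 ⇒ V=31.2294 exercise | (k=5,j=1): S=79.6806, (K−S)⁺=18.2394, hold=17.8899 ⇒ V=18.2394 exercise | (k=5,j=2): S=95.2007, (K−S)⁺=2.7193, hold=5.4158 ⇒ V=5.4158 continue | (k=5,j=3): S=113.7438, (K−S)⁺=0.0000, hold=0.0000 ⇒ V=0.0000 continue | (k=5,j=4): S=135.8987, (K−S)⁺=0.0000, hold=0.0000 ⇒ V=0.0000 continue | (k=5,j=5): S=162.3689, (K−S)⁺=0.0000, hold=0.0000 ⇒ V=0.0000 continue  boundary S*=79.6806
step 4: (k=4,j=0): S=72.8968, (K−S)⁺=25.0232, hold=24.6737 ⇒ V=25.0232 exercise | (k=4,j=1): S=87.0956, (K−S)⁺=10.8244, hold=11.8126 ⇒ V=11.8126 continue | (k=4,j=2): S=104.0600, (K−S)⁺=0.0000, hold=2.7097 ⇒ V=2.7097 continue | (k=4,j=3): S=124.3287, (K−S)⁺=0.0000, hold=0.0000 ⇒ V=0.0000 continue | (k=4,j=4): S=148.5454, (K−S)⁺=0.0000, hold=0.0000 ⇒ V=0.0000 continue  boundary S*=72.8968
step 3: (k=3,j=0): S=79.6806, (K−S)⁺=18.2394, hold=18.3801 ⇒ V=18.3801 continue | (k=3,j=1): S=95.2007, (K−S)⁺=2.7193, hold=7.2545 ⇒ V=7.2545 continue | (k=3,j=2): S=113.7438, (K−S)⁺=0.0000, hold=1.3558 ⇒ V=1.3558 continue | (k=3,j=3): S=135.8987, (K−S)⁺=0.0000, hold=0.0000 ⇒ V=0.0000 continue  boundary S*=-
step 2: (k=2,j=0): S=87.0956, (K−S)⁺=10.8244, hold=12.7952 ⇒ V=12.7952 continue | (k=2,j=1): S=104.0600, (K−S)⁺=0.0000, hold=4.3023 ⇒ V=4.3023 continue | (k=2,j=2): S=124.3287, (K−S)⁺=0.0000, hold=0.6783 ⇒ V=0.6783 continue  boundary S*=-
step 1: (k=1,j=0): S=95.2007, (K−S)⁺=2.7193, hold=8.5362 ⇒ V=8.5362 continue | (k=1,j=1): S=113.7438, (K−S)⁺=0.0000, hold=2.4891 ⇒ V=2.4891 continue  boundary S*=-
step 0: (k=0,j=0): S=104.0600, (K−S)⁺=0.0000, hold=5.5058 ⇒ V=5.5058 continue  boundary S*=-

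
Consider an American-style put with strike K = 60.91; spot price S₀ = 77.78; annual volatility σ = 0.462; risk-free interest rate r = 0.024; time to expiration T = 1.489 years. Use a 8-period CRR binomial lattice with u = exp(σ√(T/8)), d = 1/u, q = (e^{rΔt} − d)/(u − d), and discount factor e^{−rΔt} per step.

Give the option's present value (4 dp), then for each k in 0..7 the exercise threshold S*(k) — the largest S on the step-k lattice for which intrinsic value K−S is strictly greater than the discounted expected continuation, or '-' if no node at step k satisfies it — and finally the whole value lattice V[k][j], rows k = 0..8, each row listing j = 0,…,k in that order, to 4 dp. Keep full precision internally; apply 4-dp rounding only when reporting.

Δt=0.18613, u=1.22057, d=0.81929, q=0.46149, disc=e^(-rΔt)=0.99554
k=8 terminal: V=max(K-S,0) → 45.1204 37.3869 25.8656 8.7012 0.0000 0.0000 0.0000 0.0000 0.0000
k=7: j=0 S=19.2722 intr=41.6378 cont=41.3663 V=41.6378[EX]; j=1 S=28.7115 intr=32.1985 cont=31.9270 V=32.1985[EX]; j=2 S=42.7741 intr=18.1359 cont=17.8644 V=18.1359[EX]; j=3 S=63.7244 intr=0.0000 cont=4.6648 V=4.6648[hold]; j=4 S=94.9358 intr=0.0000 cont=0.0000 V=0.0000[hold]; j=5 S=141.4343 intr=0.0000 cont=0.0000 V=0.0000[hold]; j=6 S=210.7072 intr=0.0000 cont=0.0000 V=0.0000[hold]; j=7 S=313.9090 intr=0.0000 cont=0.0000 V=0.0000[hold]  S*(7)=42.7741
k=6: j=0 S=23.5231 intr=37.3869 cont=37.1154 V=37.3869[EX]; j=1 S=35.0444 intr=25.8656 cont=25.5941 V=25.8656[EX]; j=2 S=52.2088 intr=8.7012 cont=11.8660 V=11.8660[hold]; j=3 S=77.7800 intr=0.0000 cont=2.5008 V=2.5008[hold]; j=4 S=115.8757 intr=0.0000 cont=0.0000 V=0.0000[hold]; j=5 S=172.6303 intr=0.0000 cont=0.0000 V=0.0000[hold]; j=6 S=257.1826 intr=0.0000 cont=0.0000 V=0.0000[hold]  S*(6)=35.0444
k=5: j=0 S=28.7115 intr=32.1985 cont=31.9270 V=32.1985[EX]; j=1 S=42.7741 intr=18.1359 cont=19.3184 V=19.3184[hold]; j=2 S=63.7244 intr=0.0000 cont=7.5104 V=7.5104[hold]; j=3 S=94.9358 intr=0.0000 cont=1.3407 V=1.3407[hold]; j=4 S=141.4343 intr=0.0000 cont=0.0000 V=0.0000[hold]; j=5 S=210.7072 intr=0.0000 cont=0.0000 V=0.0000[hold]  S*(5)=28.7115
k=4: j=0 S=35.0444 intr=25.8656 cont=26.1374 V=26.1374[hold]; j=1 S=52.2088 intr=8.7012 cont=13.8073 V=13.8073[hold]; j=2 S=77.7800 intr=0.0000 cont=4.6424 V=4.6424[hold]; j=3 S=115.8757 intr=0.0000 cont=0.7188 V=0.7188[hold]; j=4 S=172.6303 intr=0.0000 cont=0.0000 V=0.0000[hold]  S*(4)=-
k=3: j=0 S=42.7741 intr=18.1359 cont=20.3560 V=20.3560[hold]; j=1 S=63.7244 intr=0.0000 cont=9.5351 V=9.5351[hold]; j=2 S=94.9358 intr=0.0000 cont=2.8190 V=2.8190[hold]; j=3 S=141.4343 intr=0.0000 cont=0.3853 V=0.3853[hold]  S*(3)=-
k=2: j=0 S=52.2088 intr=8.7012 cont=15.2938 V=15.2938[hold]; j=1 S=77.7800 intr=0.0000 cont=6.4070 V=6.4070[hold]; j=2 S=115.8757 intr=0.0000 cont=1.6883 V=1.6883[hold]  S*(2)=-
k=1: j=0 S=63.7244 intr=0.0000 cont=11.1427 V=11.1427[hold]; j=1 S=94.9358 intr=0.0000 cont=4.2105 V=4.2105[hold]  S*(1)=-
k=0: j=0 S=77.7800 intr=0.0000 cont=7.9082 V=7.9082[hold]  S*(0)=-

price = 7.9082
boundary = - - - - - 28.7115 35.0444 42.7741
tree:
7.9082
11.1427 4.2105
15.2938 6.4070 1.6883
20.3560 9.5351 2.8190 0.3853
26.1374 13.8073 4.6424 0.7188 0.0000
32.1985 19.3184 7.5104 1.3407 0.0000 0.0000
37.3869 25.8656 11.8660 2.5008 0.0000 0.0000 0.0000
41.6378 32.1985 18.1359 4.6648 0.0000 0.0000 0.0000 0.0000
45.1204 37.3869 25.8656 8.7012 0.0000 0.0000 0.0000 0.0000 0.0000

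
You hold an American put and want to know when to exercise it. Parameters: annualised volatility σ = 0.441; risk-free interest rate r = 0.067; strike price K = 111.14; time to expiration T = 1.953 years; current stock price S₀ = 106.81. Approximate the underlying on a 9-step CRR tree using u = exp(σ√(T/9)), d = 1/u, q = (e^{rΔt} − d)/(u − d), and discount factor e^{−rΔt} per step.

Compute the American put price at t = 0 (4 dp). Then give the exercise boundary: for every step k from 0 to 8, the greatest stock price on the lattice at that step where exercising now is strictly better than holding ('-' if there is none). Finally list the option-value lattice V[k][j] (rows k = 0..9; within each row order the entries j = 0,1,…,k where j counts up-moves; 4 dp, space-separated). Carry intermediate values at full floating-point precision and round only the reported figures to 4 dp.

Δt=0.21700, u=1.22806, d=0.81430, q=0.48422, disc=e^(-rΔt)=0.98557
k=9 terminal: V=max(K-S,0) → 94.3268 85.7837 72.8997 53.4690 24.1651 0.0000 0.0000 0.0000 0.0000 0.0000
k=8: j=0 S=20.6475 intr=90.4925 cont=88.8883 V=90.4925[EX]; j=1 S=31.1389 intr=80.0011 cont=78.3969 V=80.0011[EX]; j=2 S=46.9613 intr=64.1787 cont=62.5746 V=64.1787[EX]; j=3 S=70.8232 intr=40.3168 cont=38.7126 V=40.3168[EX]; j=4 S=106.8100 intr=4.3300 cont=12.2840 V=12.2840[hold]; j=5 S=161.0824 intr=0.0000 cont=0.0000 V=0.0000[hold]; j=6 S=242.9317 intr=0.0000 cont=0.0000 V=0.0000[hold]; j=7 S=366.3703 intr=0.0000 cont=0.0000 V=0.0000[hold]; j=8 S=552.5307 intr=0.0000 cont=0.0000 V=0.0000[hold]  S*(8)=70.8232
k=7: j=0 S=25.3563 intr=85.7837 cont=84.1795 V=85.7837[EX]; j=1 S=38.2403 intr=72.8997 cont=71.2955 V=72.8997[EX]; j=2 S=57.6710 intr=53.4690 cont=51.8648 V=53.4690[EX]; j=3 S=86.9749 intr=24.1651 cont=26.3568 V=26.3568[hold]; j=4 S=131.1686 intr=0.0000 cont=6.2444 V=6.2444[hold]; j=5 S=197.8181 intr=0.0000 cont=0.0000 V=0.0000[hold]; j=6 S=298.3336 intr=0.0000 cont=0.0000 V=0.0000[hold]; j=7 S=449.9231 intr=0.0000 cont=0.0000 V=0.0000[hold]  S*(7)=57.6710
k=6: j=0 S=31.1389 intr=80.0011 cont=78.3969 V=80.0011[EX]; j=1 S=46.9613 intr=64.1787 cont=62.5746 V=64.1787[EX]; j=2 S=70.8232 intr=40.3168 cont=39.7585 V=40.3168[EX]; j=3 S=106.8100 intr=4.3300 cont=16.3782 V=16.3782[hold]; j=4 S=161.0824 intr=0.0000 cont=3.1743 V=3.1743[hold]; j=5 S=242.9317 intr=0.0000 cont=0.0000 V=0.0000[hold]; j=6 S=366.3703 intr=0.0000 cont=0.0000 V=0.0000[hold]  S*(6)=70.8232
k=5: j=0 S=38.2403 intr=72.8997 cont=71.2955 V=72.8997[EX]; j=1 S=57.6710 intr=53.4690 cont=51.8648 V=53.4690[EX]; j=2 S=86.9749 intr=24.1651 cont=28.3107 V=28.3107[hold]; j=3 S=131.1686 intr=0.0000 cont=9.8405 V=9.8405[hold]; j=4 S=197.8181 intr=0.0000 cont=1.6136 V=1.6136[hold]; j=5 S=298.3336 intr=0.0000 cont=0.0000 V=0.0000[hold]  S*(5)=57.6710
k=4: j=0 S=46.9613 intr=64.1787 cont=62.5746 V=64.1787[EX]; j=1 S=70.8232 intr=40.3168 cont=40.6910 V=40.6910[hold]; j=2 S=106.8100 intr=4.3300 cont=19.0876 V=19.0876[hold]; j=3 S=161.0824 intr=0.0000 cont=5.7724 V=5.7724[hold]; j=4 S=242.9317 intr=0.0000 cont=0.8203 V=0.8203[hold]  S*(4)=46.9613
k=3: j=0 S=57.6710 intr=53.4690 cont=52.0434 V=53.4690[EX]; j=1 S=86.9749 intr=24.1651 cont=29.7939 V=29.7939[hold]; j=2 S=131.1686 intr=0.0000 cont=12.4577 V=12.4577[hold]; j=3 S=197.8181 intr=0.0000 cont=3.3258 V=3.3258[hold]  S*(3)=57.6710
k=2: j=0 S=70.8232 intr=40.3168 cont=41.3988 V=41.3988[hold]; j=1 S=106.8100 intr=4.3300 cont=21.0905 V=21.0905[hold]; j=2 S=161.0824 intr=0.0000 cont=7.9199 V=7.9199[hold]  S*(2)=-
k=1: j=0 S=86.9749 intr=24.1651 cont=31.1096 V=31.1096[hold]; j=1 S=131.1686 intr=0.0000 cont=14.5007 V=14.5007[hold]  S*(1)=-
k=0: j=0 S=106.8100 intr=4.3300 cont=22.7343 V=22.7343[hold]  S*(0)=-

price = 22.7343
boundary = - - - 57.6710 46.9613 57.6710 70.8232 57.6710 70.8232
tree:
22.7343
31.1096 14.5007
41.3988 21.0905 7.9199
53.4690 29.7939 12.4577 3.3258
64.1787 40.6910 19.0876 5.7724 0.8203
72.8997 53.4690 28.3107 9.8405 1.6136 0.0000
80.0011 64.1787 40.3168 16.3782 3.1743 0.0000 0.0000
85.7837 72.8997 53.4690 26.3568 6.2444 0.0000 0.0000 0.0000
90.4925 80.0011 64.1787 40.3168 12.2840 0.0000 0.0000 0.0000 0.0000
94.3268 85.7837 72.8997 53.4690 24.1651 0.0000 0.0000 0.0000 0.0000 0.0000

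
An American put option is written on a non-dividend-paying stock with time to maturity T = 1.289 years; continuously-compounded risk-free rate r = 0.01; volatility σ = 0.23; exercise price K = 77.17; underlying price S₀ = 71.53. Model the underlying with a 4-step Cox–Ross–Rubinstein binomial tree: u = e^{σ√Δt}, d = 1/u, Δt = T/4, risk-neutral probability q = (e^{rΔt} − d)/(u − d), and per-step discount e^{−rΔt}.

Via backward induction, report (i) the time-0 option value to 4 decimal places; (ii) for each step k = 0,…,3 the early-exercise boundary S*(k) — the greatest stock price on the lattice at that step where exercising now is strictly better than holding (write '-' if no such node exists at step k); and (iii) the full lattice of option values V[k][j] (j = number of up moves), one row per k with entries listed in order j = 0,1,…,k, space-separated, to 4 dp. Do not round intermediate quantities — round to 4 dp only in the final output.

price = 10.6810
boundary = - - 55.0911 62.7747
tree:
10.6810
15.6886 5.3221
22.0789 8.8640 1.5168
28.8220 14.3953 2.9249 0.0000
34.7398 22.0789 5.6400 0.0000 0.0000

params: Δt=0.32225 u=1.13947 d=0.87760 q=0.47973 e^(-rΔt)=0.99678
t_4 payoffs: 34.7398 22.0789 5.6400 0.0000 0.0000
t_3: node(3,0) S=48.3480 payoff=28.8220 vs cont=28.5738 → 28.8220 [stop]  node(3,1) S=62.7747 payoff=14.3953 vs cont=14.1470 → 14.3953 [stop]  node(3,2) S=81.5064 payoff=0.0000 vs cont=2.9249 → 2.9249 [wait]  node(3,3) S=105.8274 payoff=0.0000 vs cont=0.0000 → 0.0000 [wait]  ⇒ S*(3)=62.7747
t_2: node(2,0) S=55.0911 payoff=22.0789 vs cont=21.8306 → 22.0789 [stop]  node(2,1) S=71.5300 payoff=5.6400 vs cont=8.8640 → 8.8640 [wait]  node(2,2) S=92.8742 payoff=0.0000 vs cont=1.5168 → 1.5168 [wait]  ⇒ S*(2)=55.0911
t_1: node(1,0) S=62.7747 payoff=14.3953 vs cont=15.6886 → 15.6886 [wait]  node(1,1) S=81.5064 payoff=0.0000 vs cont=5.3221 → 5.3221 [wait]  ⇒ S*(1)=-
t_0: node(0,0) S=71.5300 payoff=5.6400 vs cont=10.6810 → 10.6810 [wait]  ⇒ S*(0)=-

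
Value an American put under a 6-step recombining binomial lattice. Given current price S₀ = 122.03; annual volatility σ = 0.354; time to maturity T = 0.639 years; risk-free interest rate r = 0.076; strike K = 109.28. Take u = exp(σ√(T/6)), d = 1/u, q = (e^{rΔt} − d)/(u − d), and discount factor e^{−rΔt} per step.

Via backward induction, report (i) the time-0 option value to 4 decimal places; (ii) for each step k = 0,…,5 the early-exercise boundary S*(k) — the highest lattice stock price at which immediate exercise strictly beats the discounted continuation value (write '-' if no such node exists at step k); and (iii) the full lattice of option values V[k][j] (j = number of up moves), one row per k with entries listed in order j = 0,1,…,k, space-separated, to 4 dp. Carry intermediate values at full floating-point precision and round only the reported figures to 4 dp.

price = 6.3250
boundary = - - - - 76.8738 86.2880
tree:
6.3250
10.0853 2.7591
15.5675 4.9004 0.7150
23.0611 8.5087 1.4598 0.0000
32.4062 14.3168 2.9805 0.0000 0.0000
40.7933 22.9920 6.0854 0.0000 0.0000 0.0000
48.2654 32.4062 12.4249 0.0000 0.0000 0.0000 0.0000

params: Δt=0.10650 u=1.12246 d=0.89090 q=0.50625 e^(-rΔt)=0.99194
t_6 payoffs: 48.2654 32.4062 12.4249 0.0000 0.0000 0.0000 0.0000
t_5: node(5,0) S=68.4867 payoff=40.7933 vs cont=39.9124 → 40.7933 [stop]  node(5,1) S=86.2880 payoff=22.9920 vs cont=22.1111 → 22.9920 [stop]  node(5,2) S=108.7163 payoff=0.5637 vs cont=6.0854 → 6.0854 [wait]  node(5,3) S=136.9742 payoff=0.0000 vs cont=0.0000 → 0.0000 [wait]  node(5,4) S=172.5770 payoff=0.0000 vs cont=0.0000 → 0.0000 [wait]  node(5,5) S=217.4339 payoff=0.0000 vs cont=0.0000 → 0.0000 [wait]  ⇒ S*(5)=86.2880
t_4: node(4,0) S=76.8738 payoff=32.4062 vs cont=31.5253 → 32.4062 [stop]  node(4,1) S=96.8551 payoff=12.4249 vs cont=14.3168 → 14.3168 [wait]  node(4,2) S=122.0300 payoff=0.0000 vs cont=2.9805 → 2.9805 [wait]  node(4,3) S=153.7485 payoff=0.0000 vs cont=0.0000 → 0.0000 [wait]  node(4,4) S=193.7113 payoff=0.0000 vs cont=0.0000 → 0.0000 [wait]  ⇒ S*(4)=76.8738
t_3: node(3,0) S=86.2880 payoff=22.9920 vs cont=23.0611 → 23.0611 [wait]  node(3,1) S=108.7163 payoff=0.5637 vs cont=8.5087 → 8.5087 [wait]  node(3,2) S=136.9742 payoff=0.0000 vs cont=1.4598 → 1.4598 [wait]  node(3,3) S=172.5770 payoff=0.0000 vs cont=0.0000 → 0.0000 [wait]  ⇒ S*(3)=-
t_2: node(2,0) S=96.8551 payoff=12.4249 vs cont=15.5675 → 15.5675 [wait]  node(2,1) S=122.0300 payoff=0.0000 vs cont=4.9004 → 4.9004 [wait]  node(2,2) S=153.7485 payoff=0.0000 vs cont=0.7150 → 0.7150 [wait]  ⇒ S*(2)=-
t_1: node(1,0) S=108.7163 payoff=0.5637 vs cont=10.0853 → 10.0853 [wait]  node(1,1) S=136.9742 payoff=0.0000 vs cont=2.7591 → 2.7591 [wait]  ⇒ S*(1)=-
t_0: node(0,0) S=122.0300 payoff=0.0000 vs cont=6.3250 → 6.3250 [wait]  ⇒ S*(0)=-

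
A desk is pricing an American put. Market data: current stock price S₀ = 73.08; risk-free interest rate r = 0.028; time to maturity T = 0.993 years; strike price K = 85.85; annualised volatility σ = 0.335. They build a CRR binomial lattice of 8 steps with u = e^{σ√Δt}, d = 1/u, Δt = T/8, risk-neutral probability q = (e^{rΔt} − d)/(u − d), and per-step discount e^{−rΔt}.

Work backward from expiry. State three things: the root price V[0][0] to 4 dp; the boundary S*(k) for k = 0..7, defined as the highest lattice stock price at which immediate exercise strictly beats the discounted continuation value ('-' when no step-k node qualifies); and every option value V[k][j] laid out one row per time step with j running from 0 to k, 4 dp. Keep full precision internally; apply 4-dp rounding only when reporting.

Δt=0.12412  u=1.12527  d=0.88867  q=0.48524  discount=0.99653
step 8 (expiry): payoffs max(K−S,0) = 57.4226 49.8541 40.2707 28.1357 12.7700 0.0000 0.0000 0.0000 0.0000
step 7: (k=7,j=0): S=31.9886, (K−S)⁺=53.8614, hold=53.5636 ⇒ V=53.8614 exercise | (k=7,j=1): S=40.5052, (K−S)⁺=45.3448, hold=45.0470 ⇒ V=45.3448 exercise | (k=7,j=2): S=51.2892, (K−S)⁺=34.5608, hold=34.2630 ⇒ V=34.5608 exercise | (k=7,j=3): S=64.9443, (K−S)⁺=20.9057, hold=20.6079 ⇒ V=20.9057 exercise | (k=7,j=4): S=82.2349, (K−S)⁺=3.6151, hold=6.5506 ⇒ V=6.5506 continue | (k=7,j=5): S=104.1290, (K−S)⁺=0.0000, hold=0.0000 ⇒ V=0.0000 continue | (k=7,j=6): S=131.8520, (K−S)⁺=0.0000, hold=0.0000 ⇒ V=0.0000 continue | (k=7,j=7): S=166.9560, (K−S)⁺=0.0000, hold=0.0000 ⇒ V=0.0000 continue  boundary S*=64.9443
step 6: (k=6,j=0): S=35.9959, (K−S)⁺=49.8541, hold=49.5563 ⇒ V=49.8541 exercise | (k=6,j=1): S=45.5793, (K−S)⁺=40.2707, hold=39.9728 ⇒ V=40.2707 exercise | (k=6,j=2): S=57.7143, (K−S)⁺=28.1357, hold=27.8379 ⇒ V=28.1357 exercise | (k=6,j=3): S=73.0800, (K−S)⁺=12.7700, hold=13.8917 ⇒ V=13.8917 continue | (k=6,j=4): S=92.5367, (K−S)⁺=0.0000, hold=3.3603 ⇒ V=3.3603 continue | (k=6,j=5): S=117.1734, (K−S)⁺=0.0000, hold=0.0000 ⇒ V=0.0000 continue | (k=6,j=6): S=148.3694, (K−S)⁺=0.0000, hold=0.0000 ⇒ V=0.0000 continue  boundary S*=57.7143
step 5: (k=5,j=0): S=40.5052, (K−S)⁺=45.3448, hold=45.0470 ⇒ V=45.3448 exercise | (k=5,j=1): S=51.2892, (K−S)⁺=34.5608, hold=34.2630 ⇒ V=34.5608 exercise | (k=5,j=2): S=64.9443, (K−S)⁺=20.9057, hold=21.1503 ⇒ V=21.1503 continue | (k=5,j=3): S=82.2349, (K−S)⁺=3.6151, hold=8.7509 ⇒ V=8.7509 continue | (k=5,j=4): S=104.1290, (K−S)⁺=0.0000, hold=1.7237 ⇒ V=1.7237 continue | (k=5,j=5): S=131.8520, (K−S)⁺=0.0000, hold=0.0000 ⇒ V=0.0000 continue  boundary S*=51.2892
step 4: (k=4,j=0): S=45.5793, (K−S)⁺=40.2707, hold=39.9728 ⇒ V=40.2707 exercise | (k=4,j=1): S=57.7143, (K−S)⁺=28.1357, hold=27.9561 ⇒ V=28.1357 exercise | (k=4,j=2): S=73.0800, (K−S)⁺=12.7700, hold=15.0811 ⇒ V=15.0811 continue | (k=4,j=3): S=92.5367, (K−S)⁺=0.0000, hold=5.3225 ⇒ V=5.3225 continue | (k=4,j=4): S=117.1734, (K−S)⁺=0.0000, hold=0.8842 ⇒ V=0.8842 continue  boundary S*=57.7143
step 3: (k=3,j=0): S=51.2892, (K−S)⁺=34.5608, hold=34.2630 ⇒ V=34.5608 exercise | (k=3,j=1): S=64.9443, (K−S)⁺=20.9057, hold=21.7254 ⇒ V=21.7254 continue | (k=3,j=2): S=82.2349, (K−S)⁺=3.6151, hold=10.3099 ⇒ V=10.3099 continue | (k=3,j=3): S=104.1290, (K−S)⁺=0.0000, hold=3.1579 ⇒ V=3.1579 continue  boundary S*=51.2892
step 2: (k=2,j=0): S=57.7143, (K−S)⁺=28.1357, hold=28.2342 ⇒ V=28.2342 continue | (k=2,j=1): S=73.0800, (K−S)⁺=12.7700, hold=16.1300 ⇒ V=16.1300 continue | (k=2,j=2): S=92.5367, (K−S)⁺=0.0000, hold=6.8157 ⇒ V=6.8157 continue  boundary S*=-
step 1: (k=1,j=0): S=64.9443, (K−S)⁺=20.9057, hold=22.2831 ⇒ V=22.2831 continue | (k=1,j=1): S=82.2349, (K−S)⁺=3.6151, hold=11.5700 ⇒ V=11.5700 continue  boundary S*=-
step 0: (k=0,j=0): S=73.0800, (K−S)⁺=12.7700, hold=17.0254 ⇒ V=17.0254 continue  boundary S*=-

price = 17.0254
boundary = - - - 51.2892 57.7143 51.2892 57.7143 64.9443
tree:
17.0254
22.2831 11.5700
28.2342 16.1300 6.8157
34.5608 21.7254 10.3099 3.1579
40.2707 28.1357 15.0811 5.3225 0.8842
45.3448 34.5608 21.1503 8.7509 1.7237 0.0000
49.8541 40.2707 28.1357 13.8917 3.3603 0.0000 0.0000
53.8614 45.3448 34.5608 20.9057 6.5506 0.0000 0.0000 0.0000
57.4226 49.8541 40.2707 28.1357 12.7700 0.0000 0.0000 0.0000 0.0000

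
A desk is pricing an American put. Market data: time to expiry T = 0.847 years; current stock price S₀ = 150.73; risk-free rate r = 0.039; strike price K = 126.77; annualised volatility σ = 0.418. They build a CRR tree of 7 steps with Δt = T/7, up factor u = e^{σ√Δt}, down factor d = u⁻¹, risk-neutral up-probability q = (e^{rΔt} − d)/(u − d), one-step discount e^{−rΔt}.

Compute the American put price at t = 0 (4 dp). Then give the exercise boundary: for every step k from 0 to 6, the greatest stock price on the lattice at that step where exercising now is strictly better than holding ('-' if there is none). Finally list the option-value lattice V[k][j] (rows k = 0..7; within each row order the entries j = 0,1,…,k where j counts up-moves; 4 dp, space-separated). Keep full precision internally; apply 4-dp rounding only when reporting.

price = 9.5610
boundary = - - - - 84.2580 97.4448 84.2580
tree:
9.5610
14.6065 4.1875
21.6810 7.0841 1.0898
31.0489 11.7429 2.1053 0.0000
42.5120 18.9328 4.0672 0.0000 0.0000
53.9142 29.3252 7.8574 0.0000 0.0000 0.0000
63.7734 42.5120 15.1796 0.0000 0.0000 0.0000 0.0000
72.2984 53.9142 29.3252 0.0000 0.0000 0.0000 0.0000 0.0000

Δt=0.12100, u=1.15650, d=0.86468, q=0.47992, disc=e^(-rΔt)=0.99529
k=7 terminal: V=max(K-S,0) → 72.2984 53.9142 29.3252 0.0000 0.0000 0.0000 0.0000 0.0000
k=6: j=0 S=62.9966 intr=63.7734 cont=63.1766 V=63.7734[EX]; j=1 S=84.2580 intr=42.5120 cont=41.9151 V=42.5120[EX]; j=2 S=112.6952 intr=14.0748 cont=15.1796 V=15.1796[hold]; j=3 S=150.7300 intr=0.0000 cont=0.0000 V=0.0000[hold]; j=4 S=201.6015 intr=0.0000 cont=0.0000 V=0.0000[hold]; j=5 S=269.6423 intr=0.0000 cont=0.0000 V=0.0000[hold]; j=6 S=360.6469 intr=0.0000 cont=0.0000 V=0.0000[hold]  S*(6)=84.2580
k=5: j=0 S=72.8558 intr=53.9142 cont=53.3174 V=53.9142[EX]; j=1 S=97.4448 intr=29.3252 cont=29.2562 V=29.3252[EX]; j=2 S=130.3325 intr=0.0000 cont=7.8574 V=7.8574[hold]; j=3 S=174.3198 intr=0.0000 cont=0.0000 V=0.0000[hold]; j=4 S=233.1530 intr=0.0000 cont=0.0000 V=0.0000[hold]; j=5 S=311.8424 intr=0.0000 cont=0.0000 V=0.0000[hold]  S*(5)=97.4448
k=4: j=0 S=84.2580 intr=42.5120 cont=41.9151 V=42.5120[EX]; j=1 S=112.6952 intr=14.0748 cont=18.9328 V=18.9328[hold]; j=2 S=150.7300 intr=0.0000 cont=4.0672 V=4.0672[hold]; j=3 S=201.6015 intr=0.0000 cont=0.0000 V=0.0000[hold]; j=4 S=269.6423 intr=0.0000 cont=0.0000 V=0.0000[hold]  S*(4)=84.2580
k=3: j=0 S=97.4448 intr=29.3252 cont=31.0489 V=31.0489[hold]; j=1 S=130.3325 intr=0.0000 cont=11.7429 V=11.7429[hold]; j=2 S=174.3198 intr=0.0000 cont=2.1053 V=2.1053[hold]; j=3 S=233.1530 intr=0.0000 cont=0.0000 V=0.0000[hold]  S*(3)=-
k=2: j=0 S=112.6952 intr=14.0748 cont=21.6810 V=21.6810[hold]; j=1 S=150.7300 intr=0.0000 cont=7.0841 V=7.0841[hold]; j=2 S=201.6015 intr=0.0000 cont=1.0898 V=1.0898[hold]  S*(2)=-
k=1: j=0 S=130.3325 intr=0.0000 cont=14.6065 V=14.6065[hold]; j=1 S=174.3198 intr=0.0000 cont=4.1875 V=4.1875[hold]  S*(1)=-
k=0: j=0 S=150.7300 intr=0.0000 cont=9.5610 V=9.5610[hold]  S*(0)=-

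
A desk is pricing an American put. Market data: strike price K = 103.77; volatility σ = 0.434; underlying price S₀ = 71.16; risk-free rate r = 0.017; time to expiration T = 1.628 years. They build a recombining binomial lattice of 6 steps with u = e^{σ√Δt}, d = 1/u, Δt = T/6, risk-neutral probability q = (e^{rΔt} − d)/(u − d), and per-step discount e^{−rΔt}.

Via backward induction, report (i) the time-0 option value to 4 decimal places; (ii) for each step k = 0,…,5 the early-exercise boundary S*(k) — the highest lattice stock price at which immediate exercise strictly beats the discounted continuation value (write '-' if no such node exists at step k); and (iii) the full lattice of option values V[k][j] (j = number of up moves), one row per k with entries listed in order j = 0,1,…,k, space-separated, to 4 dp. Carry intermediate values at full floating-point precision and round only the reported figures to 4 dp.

params: Δt=0.27133 u=1.25366 d=0.79766 q=0.45386 e^(-rΔt)=0.99540
t_6 payoffs: 85.4404 74.9620 58.4933 32.6100 0.0000 0.0000 0.0000
t_5: node(5,0) S=22.9791 payoff=80.7909 vs cont=80.3133 → 80.7909 [stop]  node(5,1) S=36.1155 payoff=67.6545 vs cont=67.1769 → 67.6545 [stop]  node(5,2) S=56.7617 payoff=47.0083 vs cont=46.5308 → 47.0083 [stop]  node(5,3) S=89.2106 payoff=14.5594 vs cont=17.7276 → 17.7276 [wait]  node(5,4) S=140.2096 payoff=0.0000 vs cont=0.0000 → 0.0000 [wait]  node(5,5) S=220.3631 payoff=0.0000 vs cont=0.0000 → 0.0000 [wait]  ⇒ S*(5)=56.7617
t_4: node(4,0) S=28.8080 payoff=74.9620 vs cont=74.4844 → 74.9620 [stop]  node(4,1) S=45.2767 payoff=58.4933 vs cont=58.0157 → 58.4933 [stop]  node(4,2) S=71.1600 payoff=32.6100 vs cont=33.5638 → 33.5638 [wait]  node(4,3) S=111.8400 payoff=0.0000 vs cont=9.6372 → 9.6372 [wait]  node(4,4) S=175.7755 payoff=0.0000 vs cont=0.0000 → 0.0000 [wait]  ⇒ S*(4)=45.2767
t_3: node(3,0) S=36.1155 payoff=67.6545 vs cont=67.1769 → 67.6545 [stop]  node(3,1) S=56.7617 payoff=47.0083 vs cont=46.9616 → 47.0083 [stop]  node(3,2) S=89.2106 payoff=14.5594 vs cont=22.5999 → 22.5999 [wait]  node(3,3) S=140.2096 payoff=0.0000 vs cont=5.2390 → 5.2390 [wait]  ⇒ S*(3)=56.7617
t_2: node(2,0) S=45.2767 payoff=58.4933 vs cont=58.0157 → 58.4933 [stop]  node(2,1) S=71.1600 payoff=32.6100 vs cont=35.7649 → 35.7649 [wait]  node(2,2) S=111.8400 payoff=0.0000 vs cont=14.6528 → 14.6528 [wait]  ⇒ S*(2)=45.2767
t_1: node(1,0) S=56.7617 payoff=47.0083 vs cont=47.9561 → 47.9561 [wait]  node(1,1) S=89.2106 payoff=14.5594 vs cont=26.0624 → 26.0624 [wait]  ⇒ S*(1)=-
t_0: node(0,0) S=71.1600 payoff=32.6100 vs cont=37.8444 → 37.8444 [wait]  ⇒ S*(0)=-

price = 37.8444
boundary = - - 45.2767 56.7617 45.2767 56.7617
tree:
37.8444
47.9561 26.0624
58.4933 35.7649 14.6528
67.6545 47.0083 22.5999 5.2390
74.9620 58.4933 33.5638 9.6372 0.0000
80.7909 67.6545 47.0083 17.7276 0.0000 0.0000
85.4404 74.9620 58.4933 32.6100 0.0000 0.0000 0.0000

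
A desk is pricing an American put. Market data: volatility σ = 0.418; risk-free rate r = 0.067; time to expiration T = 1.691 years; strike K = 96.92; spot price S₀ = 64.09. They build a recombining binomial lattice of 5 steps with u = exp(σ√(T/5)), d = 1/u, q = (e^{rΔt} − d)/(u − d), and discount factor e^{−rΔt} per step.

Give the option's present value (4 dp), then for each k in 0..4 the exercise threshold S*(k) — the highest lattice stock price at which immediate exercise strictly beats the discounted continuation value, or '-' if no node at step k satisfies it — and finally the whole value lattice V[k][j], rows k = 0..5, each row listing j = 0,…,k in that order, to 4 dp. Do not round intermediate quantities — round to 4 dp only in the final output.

price = 34.0095
boundary = - 50.2596 39.4137 50.2596 64.0900
tree:
34.0095
46.6604 22.2436
57.5063 32.9988 11.9266
66.0117 46.6604 20.1174 3.8332
72.6816 57.5063 32.8300 7.6316 0.0000
77.9122 66.0117 46.6604 15.1937 0.0000 0.0000

Δt=0.33820, u=1.27518, d=0.78420, q=0.48620, disc=e^(-rΔt)=0.97760
k=5 terminal: V=max(K-S,0) → 77.9122 66.0117 46.6604 15.1937 0.0000 0.0000
k=4: j=0 S=24.2384 intr=72.6816 cont=70.5102 V=72.6816[EX]; j=1 S=39.4137 intr=57.5063 cont=55.3349 V=57.5063[EX]; j=2 S=64.0900 intr=32.8300 cont=30.6585 V=32.8300[EX]; j=3 S=104.2158 intr=0.0000 cont=7.6316 V=7.6316[hold]; j=4 S=169.4638 intr=0.0000 cont=0.0000 V=0.0000[hold]  S*(4)=64.0900
k=3: j=0 S=30.9083 intr=66.0117 cont=63.8402 V=66.0117[EX]; j=1 S=50.2596 intr=46.6604 cont=44.4890 V=46.6604[EX]; j=2 S=81.7263 intr=15.1937 cont=20.1174 V=20.1174[hold]; j=3 S=132.8940 intr=0.0000 cont=3.8332 V=3.8332[hold]  S*(3)=50.2596
k=2: j=0 S=39.4137 intr=57.5063 cont=55.3349 V=57.5063[EX]; j=1 S=64.0900 intr=32.8300 cont=32.9988 V=32.9988[hold]; j=2 S=104.2158 intr=0.0000 cont=11.9266 V=11.9266[hold]  S*(2)=39.4137
k=1: j=0 S=50.2596 intr=46.6604 cont=44.5692 V=46.6604[EX]; j=1 S=81.7263 intr=15.1937 cont=22.2436 V=22.2436[hold]  S*(1)=50.2596
k=0: j=0 S=64.0900 intr=32.8300 cont=34.0095 V=34.0095[hold]  S*(0)=-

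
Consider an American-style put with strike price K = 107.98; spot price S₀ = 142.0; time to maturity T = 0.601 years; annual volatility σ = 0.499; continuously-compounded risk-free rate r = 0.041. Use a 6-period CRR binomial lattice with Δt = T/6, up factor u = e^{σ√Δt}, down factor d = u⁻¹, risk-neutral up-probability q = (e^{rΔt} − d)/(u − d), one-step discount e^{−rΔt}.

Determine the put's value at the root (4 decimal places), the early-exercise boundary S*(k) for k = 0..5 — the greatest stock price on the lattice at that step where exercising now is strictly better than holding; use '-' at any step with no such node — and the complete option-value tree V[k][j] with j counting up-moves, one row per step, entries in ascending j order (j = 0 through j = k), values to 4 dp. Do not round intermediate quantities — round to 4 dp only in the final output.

Δt=0.10017, u=1.17108, d=0.85391, q=0.47357, disc=e^(-rΔt)=0.99590
k=6 terminal: V=max(K-S,0) → 52.9294 32.4817 4.4389 0.0000 0.0000 0.0000 0.0000
k=5: j=0 S=64.4688 intr=43.5112 cont=43.0686 V=43.5112[EX]; j=1 S=88.4148 intr=19.5652 cont=19.1226 V=19.5652[EX]; j=2 S=121.2553 intr=0.0000 cont=2.3272 V=2.3272[hold]; j=3 S=166.2938 intr=0.0000 cont=0.0000 V=0.0000[hold]; j=4 S=228.0613 intr=0.0000 cont=0.0000 V=0.0000[hold]; j=5 S=312.7714 intr=0.0000 cont=0.0000 V=0.0000[hold]  S*(5)=88.4148
k=4: j=0 S=75.4983 intr=32.4817 cont=32.0391 V=32.4817[EX]; j=1 S=103.5411 intr=4.4389 cont=11.3550 V=11.3550[hold]; j=2 S=142.0000 intr=0.0000 cont=1.2201 V=1.2201[hold]; j=3 S=194.7439 intr=0.0000 cont=0.0000 V=0.0000[hold]; j=4 S=267.0787 intr=0.0000 cont=0.0000 V=0.0000[hold]  S*(4)=75.4983
k=3: j=0 S=88.4148 intr=19.5652 cont=22.3845 V=22.3845[hold]; j=1 S=121.2553 intr=0.0000 cont=6.5285 V=6.5285[hold]; j=2 S=166.2938 intr=0.0000 cont=0.6396 V=0.6396[hold]; j=3 S=228.0613 intr=0.0000 cont=0.0000 V=0.0000[hold]  S*(3)=-
k=2: j=0 S=103.5411 intr=4.4389 cont=14.8145 V=14.8145[hold]; j=1 S=142.0000 intr=0.0000 cont=3.7243 V=3.7243[hold]; j=2 S=194.7439 intr=0.0000 cont=0.3353 V=0.3353[hold]  S*(2)=-
k=1: j=0 S=121.2553 intr=0.0000 cont=9.5233 V=9.5233[hold]; j=1 S=166.2938 intr=0.0000 cont=2.1107 V=2.1107[hold]  S*(1)=-
k=0: j=0 S=142.0000 intr=0.0000 cont=5.9882 V=5.9882[hold]  S*(0)=-

price = 5.9882
boundary = - - - - 75.4983 88.4148
tree:
5.9882
9.5233 2.1107
14.8145 3.7243 0.3353
22.3845 6.5285 0.6396 0.0000
32.4817 11.3550 1.2201 0.0000 0.0000
43.5112 19.5652 2.3272 0.0000 0.0000 0.0000
52.9294 32.4817 4.4389 0.0000 0.0000 0.0000 0.0000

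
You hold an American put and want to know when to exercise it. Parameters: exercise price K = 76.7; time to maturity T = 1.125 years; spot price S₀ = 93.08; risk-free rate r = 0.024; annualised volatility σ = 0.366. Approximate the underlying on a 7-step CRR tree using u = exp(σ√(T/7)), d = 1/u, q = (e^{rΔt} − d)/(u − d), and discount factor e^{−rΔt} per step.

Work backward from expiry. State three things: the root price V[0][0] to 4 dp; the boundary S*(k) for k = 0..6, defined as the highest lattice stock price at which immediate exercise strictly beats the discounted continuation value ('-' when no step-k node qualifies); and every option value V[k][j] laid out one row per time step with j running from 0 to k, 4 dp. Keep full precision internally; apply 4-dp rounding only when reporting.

Δt=0.16071, u=1.15804, d=0.86353, q=0.47651, disc=e^(-rΔt)=0.99615
k=7 terminal: V=max(K-S,0) → 43.3728 32.0065 16.7638 0.0000 0.0000 0.0000 0.0000 0.0000
k=6: j=0 S=38.5942 intr=38.1058 cont=37.8106 V=38.1058[EX]; j=1 S=51.7567 intr=24.9433 cont=24.6480 V=24.9433[EX]; j=2 S=69.4083 intr=7.2917 cont=8.7420 V=8.7420[hold]; j=3 S=93.0800 intr=0.0000 cont=0.0000 V=0.0000[hold]; j=4 S=124.8249 intr=0.0000 cont=0.0000 V=0.0000[hold]; j=5 S=167.3965 intr=0.0000 cont=0.0000 V=0.0000[hold]; j=6 S=224.4870 intr=0.0000 cont=0.0000 V=0.0000[hold]  S*(6)=51.7567
k=5: j=0 S=44.6935 intr=32.0065 cont=31.7113 V=32.0065[EX]; j=1 S=59.9362 intr=16.7638 cont=17.1570 V=17.1570[hold]; j=2 S=80.3774 intr=0.0000 cont=4.5588 V=4.5588[hold]; j=3 S=107.7901 intr=0.0000 cont=0.0000 V=0.0000[hold]; j=4 S=144.5519 intr=0.0000 cont=0.0000 V=0.0000[hold]; j=5 S=193.8513 intr=0.0000 cont=0.0000 V=0.0000[hold]  S*(5)=44.6935
k=4: j=0 S=51.7567 intr=24.9433 cont=24.8346 V=24.9433[EX]; j=1 S=69.4083 intr=7.2917 cont=11.1109 V=11.1109[hold]; j=2 S=93.0800 intr=0.0000 cont=2.3773 V=2.3773[hold]; j=3 S=124.8249 intr=0.0000 cont=0.0000 V=0.0000[hold]; j=4 S=167.3965 intr=0.0000 cont=0.0000 V=0.0000[hold]  S*(4)=51.7567
k=3: j=0 S=59.9362 intr=16.7638 cont=18.2814 V=18.2814[hold]; j=1 S=80.3774 intr=0.0000 cont=6.9225 V=6.9225[hold]; j=2 S=107.7901 intr=0.0000 cont=1.2397 V=1.2397[hold]; j=3 S=144.5519 intr=0.0000 cont=0.0000 V=0.0000[hold]  S*(3)=-
k=2: j=0 S=69.4083 intr=7.2917 cont=12.8193 V=12.8193[hold]; j=1 S=93.0800 intr=0.0000 cont=4.1984 V=4.1984[hold]; j=2 S=124.8249 intr=0.0000 cont=0.6465 V=0.6465[hold]  S*(2)=-
k=1: j=0 S=80.3774 intr=0.0000 cont=8.6779 V=8.6779[hold]; j=1 S=107.7901 intr=0.0000 cont=2.4962 V=2.4962[hold]  S*(1)=-
k=0: j=0 S=93.0800 intr=0.0000 cont=5.7102 V=5.7102[hold]  S*(0)=-

price = 5.7102
boundary = - - - - 51.7567 44.6935 51.7567
tree:
5.7102
8.6779 2.4962
12.8193 4.1984 0.6465
18.2814 6.9225 1.2397 0.0000
24.9433 11.1109 2.3773 0.0000 0.0000
32.0065 17.1570 4.5588 0.0000 0.0000 0.0000
38.1058 24.9433 8.7420 0.0000 0.0000 0.0000 0.0000
43.3728 32.0065 16.7638 0.0000 0.0000 0.0000 0.0000 0.0000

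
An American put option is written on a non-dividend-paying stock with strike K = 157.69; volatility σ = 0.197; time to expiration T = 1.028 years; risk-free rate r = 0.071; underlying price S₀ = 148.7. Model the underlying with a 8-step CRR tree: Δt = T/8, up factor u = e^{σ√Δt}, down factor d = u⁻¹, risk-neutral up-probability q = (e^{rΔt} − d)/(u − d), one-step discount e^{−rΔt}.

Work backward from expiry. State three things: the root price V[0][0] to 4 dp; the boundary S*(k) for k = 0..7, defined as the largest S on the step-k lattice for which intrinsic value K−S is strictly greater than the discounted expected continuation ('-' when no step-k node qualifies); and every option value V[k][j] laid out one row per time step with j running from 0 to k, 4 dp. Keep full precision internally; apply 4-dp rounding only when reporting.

params: Δt=0.12850 u=1.07317 d=0.93182 q=0.54719 e^(-rΔt)=0.99092
t_8 payoffs: 73.1704 60.3490 45.5826 28.5762 8.9900 0.0000 0.0000 0.0000 0.0000
t_7: node(7,0) S=90.7041 payoff=66.9859 vs cont=65.5538 → 66.9859 [stop]  node(7,1) S=104.4636 payoff=53.2264 vs cont=51.7942 → 53.2264 [stop]  node(7,2) S=120.3105 payoff=37.3795 vs cont=35.9474 → 37.3795 [stop]  node(7,3) S=138.5613 payoff=19.1287 vs cont=17.6966 → 19.1287 [stop]  node(7,4) S=159.5806 payoff=0.0000 vs cont=4.0338 → 4.0338 [wait]  node(7,5) S=183.7886 payoff=0.0000 vs cont=0.0000 → 0.0000 [wait]  node(7,6) S=211.6688 payoff=0.0000 vs cont=0.0000 → 0.0000 [wait]  node(7,7) S=243.7784 payoff=0.0000 vs cont=0.0000 → 0.0000 [wait]  ⇒ S*(7)=138.5613
t_6: node(6,0) S=97.3410 payoff=60.3490 vs cont=58.9168 → 60.3490 [stop]  node(6,1) S=112.1074 payoff=45.5826 vs cont=44.1505 → 45.5826 [stop]  node(6,2) S=129.1138 payoff=28.5762 vs cont=27.1441 → 28.5762 [stop]  node(6,3) S=148.7000 payoff=8.9900 vs cont=10.7702 → 10.7702 [wait]  node(6,4) S=171.2574 payoff=0.0000 vs cont=1.8099 → 1.8099 [wait]  node(6,5) S=197.2367 payoff=0.0000 vs cont=0.0000 → 0.0000 [wait]  node(6,6) S=227.1569 payoff=0.0000 vs cont=0.0000 → 0.0000 [wait]  ⇒ S*(6)=129.1138
t_5: node(5,0) S=104.4636 payoff=53.2264 vs cont=51.7942 → 53.2264 [stop]  node(5,1) S=120.3105 payoff=37.3795 vs cont=35.9474 → 37.3795 [stop]  node(5,2) S=138.5613 payoff=19.1287 vs cont=18.6619 → 19.1287 [stop]  node(5,3) S=159.5806 payoff=0.0000 vs cont=5.8139 → 5.8139 [wait]  node(5,4) S=183.7886 payoff=0.0000 vs cont=0.8121 → 0.8121 [wait]  node(5,5) S=211.6688 payoff=0.0000 vs cont=0.0000 → 0.0000 [wait]  ⇒ S*(5)=138.5613
t_4: node(4,0) S=112.1074 payoff=45.5826 vs cont=44.1505 → 45.5826 [stop]  node(4,1) S=129.1138 payoff=28.5762 vs cont=27.1441 → 28.5762 [stop]  node(4,2) S=148.7000 payoff=8.9900 vs cont=11.7354 → 11.7354 [wait]  node(4,3) S=171.2574 payoff=0.0000 vs cont=3.0490 → 3.0490 [wait]  node(4,4) S=197.2367 payoff=0.0000 vs cont=0.3644 → 0.3644 [wait]  ⇒ S*(4)=129.1138
t_3: node(3,0) S=120.3105 payoff=37.3795 vs cont=35.9474 → 37.3795 [stop]  node(3,1) S=138.5613 payoff=19.1287 vs cont=19.1852 → 19.1852 [wait]  node(3,2) S=159.5806 payoff=0.0000 vs cont=6.9189 → 6.9189 [wait]  node(3,3) S=183.7886 payoff=0.0000 vs cont=1.5657 → 1.5657 [wait]  ⇒ S*(3)=120.3105
t_2: node(2,0) S=129.1138 payoff=28.5762 vs cont=27.1747 → 28.5762 [stop]  node(2,1) S=148.7000 payoff=8.9900 vs cont=12.3599 → 12.3599 [wait]  node(2,2) S=171.2574 payoff=0.0000 vs cont=3.9534 → 3.9534 [wait]  ⇒ S*(2)=129.1138
t_1: node(1,0) S=138.5613 payoff=19.1287 vs cont=19.5239 → 19.5239 [wait]  node(1,1) S=159.5806 payoff=0.0000 vs cont=7.6895 → 7.6895 [wait]  ⇒ S*(1)=-
t_0: node(0,0) S=148.7000 payoff=8.9900 vs cont=12.9297 → 12.9297 [wait]  ⇒ S*(0)=-

price = 12.9297
boundary = - - 129.1138 120.3105 129.1138 138.5613 129.1138 138.5613
tree:
12.9297
19.5239 7.6895
28.5762 12.3599 3.9534
37.3795 19.1852 6.9189 1.5657
45.5826 28.5762 11.7354 3.0490 0.3644
53.2264 37.3795 19.1287 5.8139 0.8121 0.0000
60.3490 45.5826 28.5762 10.7702 1.8099 0.0000 0.0000
66.9859 53.2264 37.3795 19.1287 4.0338 0.0000 0.0000 0.0000
73.1704 60.3490 45.5826 28.5762 8.9900 0.0000 0.0000 0.0000 0.0000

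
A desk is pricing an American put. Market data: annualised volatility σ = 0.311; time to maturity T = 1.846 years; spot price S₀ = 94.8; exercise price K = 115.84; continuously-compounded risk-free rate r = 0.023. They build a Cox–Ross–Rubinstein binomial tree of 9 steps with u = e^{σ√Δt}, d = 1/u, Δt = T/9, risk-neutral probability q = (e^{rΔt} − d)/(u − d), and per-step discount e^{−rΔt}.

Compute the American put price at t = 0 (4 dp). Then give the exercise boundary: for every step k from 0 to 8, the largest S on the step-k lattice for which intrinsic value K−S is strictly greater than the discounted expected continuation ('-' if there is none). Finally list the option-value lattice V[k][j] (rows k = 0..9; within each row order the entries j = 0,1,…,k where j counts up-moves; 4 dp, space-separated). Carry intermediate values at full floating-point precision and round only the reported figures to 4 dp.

price = 27.7097
boundary = - - - 62.1295 71.5267 62.1295 71.5267 82.3452 94.8000
tree:
27.7097
35.6018 19.4859
44.4150 26.4638 12.1654
53.7105 34.8444 17.7018 6.3248
61.8730 44.3133 24.9931 10.0265 2.4021
68.9632 53.7105 34.0236 15.5172 4.2141 0.4750
75.1219 61.8730 44.3133 23.2807 7.3120 0.9206 0.0000
80.4714 68.9632 53.7105 33.4948 12.5136 1.7842 0.0000 0.0000
85.1181 75.1219 61.8730 44.3133 21.0400 3.4578 0.0000 0.0000 0.0000
89.1544 80.4714 68.9632 53.7105 33.4948 6.7014 0.0000 0.0000 0.0000 0.0000

params: Δt=0.20511 u=1.15125 d=0.86862 q=0.48158 e^(-rΔt)=0.99529
t_9 payoffs: 89.1544 80.4714 68.9632 53.7105 33.4948 6.7014 0.0000 0.0000 0.0000 0.0000
t_8: node(8,0) S=30.7219 payoff=85.1181 vs cont=84.5730 → 85.1181 [stop]  node(8,1) S=40.7181 payoff=75.1219 vs cont=74.5767 → 75.1219 [stop]  node(8,2) S=53.9670 payoff=61.8730 vs cont=61.3279 → 61.8730 [stop]  node(8,3) S=71.5267 payoff=44.3133 vs cont=43.7681 → 44.3133 [stop]  node(8,4) S=94.8000 payoff=21.0400 vs cont=20.4948 → 21.0400 [stop]  node(8,5) S=125.6460 payoff=0.0000 vs cont=3.4578 → 3.4578 [wait]  node(8,6) S=166.5286 payoff=0.0000 vs cont=0.0000 → 0.0000 [wait]  node(8,7) S=220.7136 payoff=0.0000 vs cont=0.0000 → 0.0000 [wait]  node(8,8) S=292.5292 payoff=0.0000 vs cont=0.0000 → 0.0000 [wait]  ⇒ S*(8)=94.8000
t_7: node(7,0) S=35.3686 payoff=80.4714 vs cont=79.9262 → 80.4714 [stop]  node(7,1) S=46.8768 payoff=68.9632 vs cont=68.4180 → 68.9632 [stop]  node(7,2) S=62.1295 payoff=53.7105 vs cont=53.1653 → 53.7105 [stop]  node(7,3) S=82.3452 payoff=33.4948 vs cont=32.9496 → 33.4948 [stop]  node(7,4) S=109.1386 payoff=6.7014 vs cont=12.5136 → 12.5136 [wait]  node(7,5) S=144.6501 payoff=0.0000 vs cont=1.7842 → 1.7842 [wait]  node(7,6) S=191.7162 payoff=0.0000 vs cont=0.0000 → 0.0000 [wait]  node(7,7) S=254.0968 payoff=0.0000 vs cont=0.0000 → 0.0000 [wait]  ⇒ S*(7)=82.3452
t_6: node(6,0) S=40.7181 payoff=75.1219 vs cont=74.5767 → 75.1219 [stop]  node(6,1) S=53.9670 payoff=61.8730 vs cont=61.3279 → 61.8730 [stop]  node(6,2) S=71.5267 payoff=44.3133 vs cont=43.7681 → 44.3133 [stop]  node(6,3) S=94.8000 payoff=21.0400 vs cont=23.2807 → 23.2807 [wait]  node(6,4) S=125.6460 payoff=0.0000 vs cont=7.3120 → 7.3120 [wait]  node(6,5) S=166.5286 payoff=0.0000 vs cont=0.9206 → 0.9206 [wait]  node(6,6) S=220.7136 payoff=0.0000 vs cont=0.0000 → 0.0000 [wait]  ⇒ S*(6)=71.5267
t_5: node(5,0) S=46.8768 payoff=68.9632 vs cont=68.4180 → 68.9632 [stop]  node(5,1) S=62.1295 payoff=53.7105 vs cont=53.1653 → 53.7105 [stop]  node(5,2) S=82.3452 payoff=33.4948 vs cont=34.0236 → 34.0236 [wait]  node(5,3) S=109.1386 payoff=6.7014 vs cont=15.5172 → 15.5172 [wait]  node(5,4) S=144.6501 payoff=0.0000 vs cont=4.2141 → 4.2141 [wait]  node(5,5) S=191.7162 payoff=0.0000 vs cont=0.4750 → 0.4750 [wait]  ⇒ S*(5)=62.1295
t_4: node(4,0) S=53.9670 payoff=61.8730 vs cont=61.3279 → 61.8730 [stop]  node(4,1) S=71.5267 payoff=44.3133 vs cont=44.0216 → 44.3133 [stop]  node(4,2) S=94.8000 payoff=21.0400 vs cont=24.9931 → 24.9931 [wait]  node(4,3) S=125.6460 payoff=0.0000 vs cont=10.0265 → 10.0265 [wait]  node(4,4) S=166.5286 payoff=0.0000 vs cont=2.4021 → 2.4021 [wait]  ⇒ S*(4)=71.5267
t_3: node(3,0) S=62.1295 payoff=53.7105 vs cont=53.1653 → 53.7105 [stop]  node(3,1) S=82.3452 payoff=33.4948 vs cont=34.8444 → 34.8444 [wait]  node(3,2) S=109.1386 payoff=6.7014 vs cont=17.7018 → 17.7018 [wait]  node(3,3) S=144.6501 payoff=0.0000 vs cont=6.3248 → 6.3248 [wait]  ⇒ S*(3)=62.1295
t_2: node(2,0) S=71.5267 payoff=44.3133 vs cont=44.4150 → 44.4150 [wait]  node(2,1) S=94.8000 payoff=21.0400 vs cont=26.4638 → 26.4638 [wait]  node(2,2) S=125.6460 payoff=0.0000 vs cont=12.1654 → 12.1654 [wait]  ⇒ S*(2)=-
t_1: node(1,0) S=82.3452 payoff=33.4948 vs cont=35.6018 → 35.6018 [wait]  node(1,1) S=109.1386 payoff=6.7014 vs cont=19.4859 → 19.4859 [wait]  ⇒ S*(1)=-
t_0: node(0,0) S=94.8000 payoff=21.0400 vs cont=27.7097 → 27.7097 [wait]  ⇒ S*(0)=-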